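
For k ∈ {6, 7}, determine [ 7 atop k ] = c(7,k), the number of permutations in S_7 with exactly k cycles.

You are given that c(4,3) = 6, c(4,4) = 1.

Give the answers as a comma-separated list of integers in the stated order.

@5  (5,4):1·4+6→10, (5,5):0·4+1→1
@6  (6,5):1·5+10→15, (6,6):0·5+1→1
@7  (7,6):1·6+15→21, (7,7):0·6+1→1
Read c(7,6) = 21, c(7,7) = 1.

21, 1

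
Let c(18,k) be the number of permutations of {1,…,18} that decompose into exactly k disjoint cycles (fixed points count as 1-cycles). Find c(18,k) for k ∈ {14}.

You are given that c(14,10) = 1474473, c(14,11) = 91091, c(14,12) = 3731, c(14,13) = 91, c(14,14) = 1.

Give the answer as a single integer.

r15: T_15,11=14×91091+1474473=2749747; T_15,12=14×3731+91091=143325; T_15,13=14×91+3731=5005; T_15,14=14×1+91=105
r16: T_16,12=15×143325+2749747=4899622; T_16,13=15×5005+143325=218400; T_16,14=15×105+5005=6580
r17: T_17,13=16×218400+4899622=8394022; T_17,14=16×6580+218400=323680
r18: T_18,14=17×323680+8394022=13896582
Read c(18,14) = 13896582.

13896582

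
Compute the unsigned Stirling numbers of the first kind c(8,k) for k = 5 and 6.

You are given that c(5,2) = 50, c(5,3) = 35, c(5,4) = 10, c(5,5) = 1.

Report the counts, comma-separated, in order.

1960, 322

r6: T_6,3=5×35+50=225; T_6,4=5×10+35=85; T_6,5=5×1+10=15; T_6,6=5×0+1=1
r7: T_7,4=6×85+225=735; T_7,5=6×15+85=175; T_7,6=6×1+15=21
r8: T_8,5=7×175+735=1960; T_8,6=7×21+175=322
Read c(8,5) = 1960, c(8,6) = 322.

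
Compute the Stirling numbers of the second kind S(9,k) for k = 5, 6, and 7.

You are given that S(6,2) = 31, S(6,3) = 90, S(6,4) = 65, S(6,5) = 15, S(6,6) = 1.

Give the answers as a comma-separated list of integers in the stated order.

row 7: T[7][3]=3·90+31=301  T[7][4]=4·65+90=350  T[7][5]=5·15+65=140  T[7][6]=6·1+15=21  T[7][7]=7·0+1=1
row 8: T[8][4]=4·350+301=1701  T[8][5]=5·140+350=1050  T[8][6]=6·21+140=266  T[8][7]=7·1+21=28
row 9: T[9][5]=5·1050+1701=6951  T[9][6]=6·266+1050=2646  T[9][7]=7·28+266=462
Read S(9,5) = 6951, S(9,6) = 2646, S(9,7) = 462.

6951, 2646, 462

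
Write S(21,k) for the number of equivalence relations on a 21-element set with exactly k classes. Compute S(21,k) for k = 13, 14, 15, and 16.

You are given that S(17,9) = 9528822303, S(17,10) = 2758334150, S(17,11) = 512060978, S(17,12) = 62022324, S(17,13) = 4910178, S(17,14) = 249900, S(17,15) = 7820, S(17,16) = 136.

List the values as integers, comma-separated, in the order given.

[18] T[18,10]:10*2758334150+9528822303=37112163803 · T[18,11]:11*512060978+2758334150=8391004908 · T[18,12]:12*62022324+512060978=1256328866 · T[18,13]:13*4910178+62022324=125854638 · T[18,14]:14*249900+4910178=8408778 · T[18,15]:15*7820+249900=367200 · T[18,16]:16*136+7820=9996
[19] T[19,11]:11*8391004908+37112163803=129413217791 · T[19,12]:12*1256328866+8391004908=23466951300 · T[19,13]:13*125854638+1256328866=2892439160 · T[19,14]:14*8408778+125854638=243577530 · T[19,15]:15*367200+8408778=13916778 · T[19,16]:16*9996+367200=527136
[20] T[20,12]:12*23466951300+129413217791=411016633391 · T[20,13]:13*2892439160+23466951300=61068660380 · T[20,14]:14*243577530+2892439160=6302524580 · T[20,15]:15*13916778+243577530=452329200 · T[20,16]:16*527136+13916778=22350954
[21] T[21,13]:13*61068660380+411016633391=1204909218331 · T[21,14]:14*6302524580+61068660380=149304004500 · T[21,15]:15*452329200+6302524580=13087462580 · T[21,16]:16*22350954+452329200=809944464
Read S(21,13) = 1204909218331, S(21,14) = 149304004500, S(21,15) = 13087462580, S(21,16) = 809944464.

1204909218331, 149304004500, 13087462580, 809944464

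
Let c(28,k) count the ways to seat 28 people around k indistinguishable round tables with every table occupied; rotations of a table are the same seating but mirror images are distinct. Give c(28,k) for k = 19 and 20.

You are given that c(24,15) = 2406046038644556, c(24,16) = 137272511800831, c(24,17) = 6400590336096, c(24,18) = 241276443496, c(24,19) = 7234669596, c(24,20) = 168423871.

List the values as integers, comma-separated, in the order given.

60383004803151030, 2280730371654735

[25] T[25,16]:24*137272511800831+2406046038644556=5700586321864500 · T[25,17]:24*6400590336096+137272511800831=290886679867135 · T[25,18]:24*241276443496+6400590336096=12191224980000 · T[25,19]:24*7234669596+241276443496=414908513800 · T[25,20]:24*168423871+7234669596=11276842500
[26] T[26,17]:25*290886679867135+5700586321864500=12972753318542875 · T[26,18]:25*12191224980000+290886679867135=595667304367135 · T[26,19]:25*414908513800+12191224980000=22563937825000 · T[26,20]:25*11276842500+414908513800=696829576300
[27] T[27,18]:26*595667304367135+12972753318542875=28460103232088385 · T[27,19]:26*22563937825000+595667304367135=1182329687817135 · T[27,20]:26*696829576300+22563937825000=40681506808800
[28] T[28,19]:27*1182329687817135+28460103232088385=60383004803151030 · T[28,20]:27*40681506808800+1182329687817135=2280730371654735
Read c(28,19) = 60383004803151030, c(28,20) = 2280730371654735.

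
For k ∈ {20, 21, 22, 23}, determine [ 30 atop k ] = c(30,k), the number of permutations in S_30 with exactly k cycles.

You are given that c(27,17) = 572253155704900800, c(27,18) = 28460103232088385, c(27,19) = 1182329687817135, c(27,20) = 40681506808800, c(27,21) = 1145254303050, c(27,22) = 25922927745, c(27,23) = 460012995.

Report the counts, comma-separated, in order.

6634460278534540725, 248526574856284725, 7860403394108265, 207912996295875

@28  (28,18):28460103232088385·27+572253155704900800→1340675942971287195, (28,19):1182329687817135·27+28460103232088385→60383004803151030, (28,20):40681506808800·27+1182329687817135→2280730371654735, (28,21):1145254303050·27+40681506808800→71603372991150, (28,22):25922927745·27+1145254303050→1845173352165, (28,23):460012995·27+25922927745→38343278610
@29  (29,19):60383004803151030·28+1340675942971287195→3031400077459516035, (29,20):2280730371654735·28+60383004803151030→124243455209483610, (29,21):71603372991150·28+2280730371654735→4285624815406935, (29,22):1845173352165·28+71603372991150→123268226851770, (29,23):38343278610·28+1845173352165→2918785153245
@30  (30,20):124243455209483610·29+3031400077459516035→6634460278534540725, (30,21):4285624815406935·29+124243455209483610→248526574856284725, (30,22):123268226851770·29+4285624815406935→7860403394108265, (30,23):2918785153245·29+123268226851770→207912996295875
Read c(30,20) = 6634460278534540725, c(30,21) = 248526574856284725, c(30,22) = 7860403394108265, c(30,23) = 207912996295875.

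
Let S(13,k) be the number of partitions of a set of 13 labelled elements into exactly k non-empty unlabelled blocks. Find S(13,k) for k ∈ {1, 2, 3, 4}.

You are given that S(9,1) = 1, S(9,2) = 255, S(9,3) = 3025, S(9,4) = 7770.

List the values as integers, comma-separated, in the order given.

1, 4095, 261625, 2532530

[10] T[10,1]:1*1+0=1 · T[10,2]:2*255+1=511 · T[10,3]:3*3025+255=9330 · T[10,4]:4*7770+3025=34105
[11] T[11,1]:1*1+0=1 · T[11,2]:2*511+1=1023 · T[11,3]:3*9330+511=28501 · T[11,4]:4*34105+9330=145750
[12] T[12,1]:1*1+0=1 · T[12,2]:2*1023+1=2047 · T[12,3]:3*28501+1023=86526 · T[12,4]:4*145750+28501=611501
[13] T[13,1]:1*1+0=1 · T[13,2]:2*2047+1=4095 · T[13,3]:3*86526+2047=261625 · T[13,4]:4*611501+86526=2532530
Read S(13,1) = 1, S(13,2) = 4095, S(13,3) = 261625, S(13,4) = 2532530.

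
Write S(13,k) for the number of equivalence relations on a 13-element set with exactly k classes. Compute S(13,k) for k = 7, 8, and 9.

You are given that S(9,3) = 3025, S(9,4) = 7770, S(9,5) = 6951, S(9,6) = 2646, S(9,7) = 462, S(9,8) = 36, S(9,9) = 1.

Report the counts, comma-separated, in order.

5715424, 1899612, 359502

i=10: T(10,4)=3025+4·7770=34105 | T(10,5)=7770+5·6951=42525 | T(10,6)=6951+6·2646=22827 | T(10,7)=2646+7·462=5880 | T(10,8)=462+8·36=750 | T(10,9)=36+9·1=45
i=11: T(11,5)=34105+5·42525=246730 | T(11,6)=42525+6·22827=179487 | T(11,7)=22827+7·5880=63987 | T(11,8)=5880+8·750=11880 | T(11,9)=750+9·45=1155
i=12: T(12,6)=246730+6·179487=1323652 | T(12,7)=179487+7·63987=627396 | T(12,8)=63987+8·11880=159027 | T(12,9)=11880+9·1155=22275
i=13: T(13,7)=1323652+7·627396=5715424 | T(13,8)=627396+8·159027=1899612 | T(13,9)=159027+9·22275=359502
Read S(13,7) = 5715424, S(13,8) = 1899612, S(13,9) = 359502.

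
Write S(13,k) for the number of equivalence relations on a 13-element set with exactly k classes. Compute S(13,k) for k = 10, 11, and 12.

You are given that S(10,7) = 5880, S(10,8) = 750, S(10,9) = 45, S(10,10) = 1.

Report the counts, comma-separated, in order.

[11] T[11,8]:8*750+5880=11880 · T[11,9]:9*45+750=1155 · T[11,10]:10*1+45=55 · T[11,11]:11*0+1=1
[12] T[12,9]:9*1155+11880=22275 · T[12,10]:10*55+1155=1705 · T[12,11]:11*1+55=66 · T[12,12]:12*0+1=1
[13] T[13,10]:10*1705+22275=39325 · T[13,11]:11*66+1705=2431 · T[13,12]:12*1+66=78
Read S(13,10) = 39325, S(13,11) = 2431, S(13,12) = 78.

39325, 2431, 78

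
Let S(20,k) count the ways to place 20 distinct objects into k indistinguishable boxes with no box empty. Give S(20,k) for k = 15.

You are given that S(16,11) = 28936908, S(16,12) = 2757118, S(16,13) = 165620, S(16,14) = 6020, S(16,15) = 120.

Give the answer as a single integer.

[17] T[17,12]:12*2757118+28936908=62022324 · T[17,13]:13*165620+2757118=4910178 · T[17,14]:14*6020+165620=249900 · T[17,15]:15*120+6020=7820
[18] T[18,13]:13*4910178+62022324=125854638 · T[18,14]:14*249900+4910178=8408778 · T[18,15]:15*7820+249900=367200
[19] T[19,14]:14*8408778+125854638=243577530 · T[19,15]:15*367200+8408778=13916778
[20] T[20,15]:15*13916778+243577530=452329200
Read S(20,15) = 452329200.

452329200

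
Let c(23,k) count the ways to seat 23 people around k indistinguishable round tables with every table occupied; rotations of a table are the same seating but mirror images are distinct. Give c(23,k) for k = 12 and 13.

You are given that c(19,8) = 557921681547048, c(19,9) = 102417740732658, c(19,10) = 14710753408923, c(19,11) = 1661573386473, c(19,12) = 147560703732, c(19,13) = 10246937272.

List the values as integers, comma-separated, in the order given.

i=20: T(20,9)=557921681547048+19·102417740732658=2503858755467550 | T(20,10)=102417740732658+19·14710753408923=381922055502195 | T(20,11)=14710753408923+19·1661573386473=46280647751910 | T(20,12)=1661573386473+19·147560703732=4465226757381 | T(20,13)=147560703732+19·10246937272=342252511900
i=21: T(21,10)=2503858755467550+20·381922055502195=10142299865511450 | T(21,11)=381922055502195+20·46280647751910=1307535010540395 | T(21,12)=46280647751910+20·4465226757381=135585182899530 | T(21,13)=4465226757381+20·342252511900=11310276995381
i=22: T(22,11)=10142299865511450+21·1307535010540395=37600535086859745 | T(22,12)=1307535010540395+21·135585182899530=4154823851430525 | T(22,13)=135585182899530+21·11310276995381=373100999802531
i=23: T(23,12)=37600535086859745+22·4154823851430525=129006659818331295 | T(23,13)=4154823851430525+22·373100999802531=12363045847086207
Read c(23,12) = 129006659818331295, c(23,13) = 12363045847086207.

129006659818331295, 12363045847086207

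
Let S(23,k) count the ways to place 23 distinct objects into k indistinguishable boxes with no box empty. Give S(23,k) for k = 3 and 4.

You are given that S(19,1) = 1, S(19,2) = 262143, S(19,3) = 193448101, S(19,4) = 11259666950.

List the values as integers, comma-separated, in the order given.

15686335501, 2916342574750

i=20: T(20,1)=0+1·1=1 | T(20,2)=1+2·262143=524287 | T(20,3)=262143+3·193448101=580606446 | T(20,4)=193448101+4·11259666950=45232115901
i=21: T(21,1)=0+1·1=1 | T(21,2)=1+2·524287=1048575 | T(21,3)=524287+3·580606446=1742343625 | T(21,4)=580606446+4·45232115901=181509070050
i=22: T(22,2)=1+2·1048575=2097151 | T(22,3)=1048575+3·1742343625=5228079450 | T(22,4)=1742343625+4·181509070050=727778623825
i=23: T(23,3)=2097151+3·5228079450=15686335501 | T(23,4)=5228079450+4·727778623825=2916342574750
Read S(23,3) = 15686335501, S(23,4) = 2916342574750.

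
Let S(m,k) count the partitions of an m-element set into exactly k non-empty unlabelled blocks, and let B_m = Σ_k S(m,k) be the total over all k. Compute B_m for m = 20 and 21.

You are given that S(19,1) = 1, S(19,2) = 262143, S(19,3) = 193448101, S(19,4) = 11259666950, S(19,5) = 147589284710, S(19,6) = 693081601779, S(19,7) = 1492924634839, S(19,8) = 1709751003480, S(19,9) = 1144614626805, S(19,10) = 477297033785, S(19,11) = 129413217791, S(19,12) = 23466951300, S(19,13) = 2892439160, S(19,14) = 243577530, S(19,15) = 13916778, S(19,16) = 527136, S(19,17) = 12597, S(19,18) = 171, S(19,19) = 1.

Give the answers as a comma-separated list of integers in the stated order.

51724158235372, 474869816156751

r20: T_20,1=1×1+0=1; T_20,2=2×262143+1=524287; T_20,3=3×193448101+262143=580606446; T_20,4=4×11259666950+193448101=45232115901; T_20,5=5×147589284710+11259666950=749206090500; T_20,6=6×693081601779+147589284710=4306078895384; T_20,7=7×1492924634839+693081601779=11143554045652; T_20,8=8×1709751003480+1492924634839=15170932662679; T_20,9=9×1144614626805+1709751003480=12011282644725; T_20,10=10×477297033785+1144614626805=5917584964655; T_20,11=11×129413217791+477297033785=1900842429486; T_20,12=12×23466951300+129413217791=411016633391; T_20,13=13×2892439160+23466951300=61068660380; T_20,14=14×243577530+2892439160=6302524580; T_20,15=15×13916778+243577530=452329200; T_20,16=16×527136+13916778=22350954; T_20,17=17×12597+527136=741285; T_20,18=18×171+12597=15675; T_20,19=19×1+171=190; T_20,20=20×0+1=1
r21: T_21,1=1×1+0=1; T_21,2=2×524287+1=1048575; T_21,3=3×580606446+524287=1742343625; T_21,4=4×45232115901+580606446=181509070050; T_21,5=5×749206090500+45232115901=3791262568401; T_21,6=6×4306078895384+749206090500=26585679462804; T_21,7=7×11143554045652+4306078895384=82310957214948; T_21,8=8×15170932662679+11143554045652=132511015347084; T_21,9=9×12011282644725+15170932662679=123272476465204; T_21,10=10×5917584964655+12011282644725=71187132291275; T_21,11=11×1900842429486+5917584964655=26826851689001; T_21,12=12×411016633391+1900842429486=6833042030178; T_21,13=13×61068660380+411016633391=1204909218331; T_21,14=14×6302524580+61068660380=149304004500; T_21,15=15×452329200+6302524580=13087462580; T_21,16=16×22350954+452329200=809944464; T_21,17=17×741285+22350954=34952799; T_21,18=18×15675+741285=1023435; T_21,19=19×190+15675=19285; T_21,20=20×1+190=210; T_21,21=21×0+1=1
B_20 = ΣS(20,k) = 1+524287+580606446+45232115901+749206090500+4306078895384+11143554045652+15170932662679+12011282644725+5917584964655+1900842429486+411016633391+61068660380+6302524580+452329200+22350954+741285+15675+190+1 = 51724158235372
B_21 = ΣS(21,k) = 1+1048575+1742343625+181509070050+3791262568401+26585679462804+82310957214948+132511015347084+123272476465204+71187132291275+26826851689001+6833042030178+1204909218331+149304004500+13087462580+809944464+34952799+1023435+19285+210+1 = 474869816156751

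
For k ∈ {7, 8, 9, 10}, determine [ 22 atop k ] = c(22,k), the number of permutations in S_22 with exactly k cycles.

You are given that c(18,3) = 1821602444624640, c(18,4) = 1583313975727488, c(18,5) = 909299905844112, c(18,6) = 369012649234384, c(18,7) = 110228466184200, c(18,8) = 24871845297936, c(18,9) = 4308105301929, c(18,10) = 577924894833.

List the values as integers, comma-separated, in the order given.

row 19: T[19][4]=18·1583313975727488+1821602444624640=30321254007719424  T[19][5]=18·909299905844112+1583313975727488=17950712280921504  T[19][6]=18·369012649234384+909299905844112=7551527592063024  T[19][7]=18·110228466184200+369012649234384=2353125040549984  T[19][8]=18·24871845297936+110228466184200=557921681547048  T[19][9]=18·4308105301929+24871845297936=102417740732658  T[19][10]=18·577924894833+4308105301929=14710753408923
row 20: T[20][5]=19·17950712280921504+30321254007719424=371384787345228000  T[20][6]=19·7551527592063024+17950712280921504=161429736530118960  T[20][7]=19·2353125040549984+7551527592063024=52260903362512720  T[20][8]=19·557921681547048+2353125040549984=12953636989943896  T[20][9]=19·102417740732658+557921681547048=2503858755467550  T[20][10]=19·14710753408923+102417740732658=381922055502195
row 21: T[21][6]=20·161429736530118960+371384787345228000=3599979517947607200  T[21][7]=20·52260903362512720+161429736530118960=1206647803780373360  T[21][8]=20·12953636989943896+52260903362512720=311333643161390640  T[21][9]=20·2503858755467550+12953636989943896=63030812099294896  T[21][10]=20·381922055502195+2503858755467550=10142299865511450
row 22: T[22][7]=21·1206647803780373360+3599979517947607200=28939583397335447760  T[22][8]=21·311333643161390640+1206647803780373360=7744654310169576800  T[22][9]=21·63030812099294896+311333643161390640=1634980697246583456  T[22][10]=21·10142299865511450+63030812099294896=276019109275035346
Read c(22,7) = 28939583397335447760, c(22,8) = 7744654310169576800, c(22,9) = 1634980697246583456, c(22,10) = 276019109275035346.

28939583397335447760, 7744654310169576800, 1634980697246583456, 276019109275035346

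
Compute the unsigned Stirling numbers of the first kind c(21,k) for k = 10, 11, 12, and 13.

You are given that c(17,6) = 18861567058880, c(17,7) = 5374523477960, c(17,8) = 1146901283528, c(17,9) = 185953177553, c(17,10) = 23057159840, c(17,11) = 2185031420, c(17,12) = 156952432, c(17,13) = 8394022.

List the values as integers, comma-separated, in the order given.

10142299865511450, 1307535010540395, 135585182899530, 11310276995381

@18  (18,7):5374523477960·17+18861567058880→110228466184200, (18,8):1146901283528·17+5374523477960→24871845297936, (18,9):185953177553·17+1146901283528→4308105301929, (18,10):23057159840·17+185953177553→577924894833, (18,11):2185031420·17+23057159840→60202693980, (18,12):156952432·17+2185031420→4853222764, (18,13):8394022·17+156952432→299650806
@19  (19,8):24871845297936·18+110228466184200→557921681547048, (19,9):4308105301929·18+24871845297936→102417740732658, (19,10):577924894833·18+4308105301929→14710753408923, (19,11):60202693980·18+577924894833→1661573386473, (19,12):4853222764·18+60202693980→147560703732, (19,13):299650806·18+4853222764→10246937272
@20  (20,9):102417740732658·19+557921681547048→2503858755467550, (20,10):14710753408923·19+102417740732658→381922055502195, (20,11):1661573386473·19+14710753408923→46280647751910, (20,12):147560703732·19+1661573386473→4465226757381, (20,13):10246937272·19+147560703732→342252511900
@21  (21,10):381922055502195·20+2503858755467550→10142299865511450, (21,11):46280647751910·20+381922055502195→1307535010540395, (21,12):4465226757381·20+46280647751910→135585182899530, (21,13):342252511900·20+4465226757381→11310276995381
Read c(21,10) = 10142299865511450, c(21,11) = 1307535010540395, c(21,12) = 135585182899530, c(21,13) = 11310276995381.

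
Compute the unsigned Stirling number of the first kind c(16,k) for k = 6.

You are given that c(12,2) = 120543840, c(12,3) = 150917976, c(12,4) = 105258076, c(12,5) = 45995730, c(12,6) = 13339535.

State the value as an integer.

1009672107080

row 13: T[13][3]=12·150917976+120543840=1931559552  T[13][4]=12·105258076+150917976=1414014888  T[13][5]=12·45995730+105258076=657206836  T[13][6]=12·13339535+45995730=206070150
row 14: T[14][4]=13·1414014888+1931559552=20313753096  T[14][5]=13·657206836+1414014888=9957703756  T[14][6]=13·206070150+657206836=3336118786
row 15: T[15][5]=14·9957703756+20313753096=159721605680  T[15][6]=14·3336118786+9957703756=56663366760
row 16: T[16][6]=15·56663366760+159721605680=1009672107080
Read c(16,6) = 1009672107080.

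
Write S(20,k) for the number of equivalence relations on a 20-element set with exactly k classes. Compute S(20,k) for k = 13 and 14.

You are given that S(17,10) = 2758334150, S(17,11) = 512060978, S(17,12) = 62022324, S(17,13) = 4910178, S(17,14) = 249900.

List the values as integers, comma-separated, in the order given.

[18] T[18,11]:11*512060978+2758334150=8391004908 · T[18,12]:12*62022324+512060978=1256328866 · T[18,13]:13*4910178+62022324=125854638 · T[18,14]:14*249900+4910178=8408778
[19] T[19,12]:12*1256328866+8391004908=23466951300 · T[19,13]:13*125854638+1256328866=2892439160 · T[19,14]:14*8408778+125854638=243577530
[20] T[20,13]:13*2892439160+23466951300=61068660380 · T[20,14]:14*243577530+2892439160=6302524580
Read S(20,13) = 61068660380, S(20,14) = 6302524580.

61068660380, 6302524580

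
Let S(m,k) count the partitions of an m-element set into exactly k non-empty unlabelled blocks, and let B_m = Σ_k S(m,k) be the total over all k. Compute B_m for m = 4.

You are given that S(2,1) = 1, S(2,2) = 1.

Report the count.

[3] T[3,1]:1*1+0=1 · T[3,2]:2*1+1=3 · T[3,3]:3*0+1=1
[4] T[4,1]:1*1+0=1 · T[4,2]:2*3+1=7 · T[4,3]:3*1+3=6 · T[4,4]:4*0+1=1
B_4 = ΣS(4,k) = 1+7+6+1 = 15

15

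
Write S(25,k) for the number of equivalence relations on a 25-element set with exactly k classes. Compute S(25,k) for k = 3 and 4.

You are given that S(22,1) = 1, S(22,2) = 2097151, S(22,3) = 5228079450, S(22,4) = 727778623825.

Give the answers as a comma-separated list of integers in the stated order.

i=23: T(23,1)=0+1·1=1 | T(23,2)=1+2·2097151=4194303 | T(23,3)=2097151+3·5228079450=15686335501 | T(23,4)=5228079450+4·727778623825=2916342574750
i=24: T(24,2)=1+2·4194303=8388607 | T(24,3)=4194303+3·15686335501=47063200806 | T(24,4)=15686335501+4·2916342574750=11681056634501
i=25: T(25,3)=8388607+3·47063200806=141197991025 | T(25,4)=47063200806+4·11681056634501=46771289738810
Read S(25,3) = 141197991025, S(25,4) = 46771289738810.

141197991025, 46771289738810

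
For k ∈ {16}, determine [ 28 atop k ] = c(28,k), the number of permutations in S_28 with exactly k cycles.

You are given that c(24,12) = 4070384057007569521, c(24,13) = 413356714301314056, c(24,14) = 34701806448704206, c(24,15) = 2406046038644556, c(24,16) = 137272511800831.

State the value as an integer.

[25] T[25,13]:24*413356714301314056+4070384057007569521=13990945200239106865 · T[25,14]:24*34701806448704206+413356714301314056=1246200069070215000 · T[25,15]:24*2406046038644556+34701806448704206=92446911376173550 · T[25,16]:24*137272511800831+2406046038644556=5700586321864500
[26] T[26,14]:25*1246200069070215000+13990945200239106865=45145946926994481865 · T[26,15]:25*92446911376173550+1246200069070215000=3557372853474553750 · T[26,16]:25*5700586321864500+92446911376173550=234961569422786050
[27] T[27,15]:26*3557372853474553750+45145946926994481865=137637641117332879365 · T[27,16]:26*234961569422786050+3557372853474553750=9666373658466991050
[28] T[28,16]:27*9666373658466991050+137637641117332879365=398629729895941637715
Read c(28,16) = 398629729895941637715.

398629729895941637715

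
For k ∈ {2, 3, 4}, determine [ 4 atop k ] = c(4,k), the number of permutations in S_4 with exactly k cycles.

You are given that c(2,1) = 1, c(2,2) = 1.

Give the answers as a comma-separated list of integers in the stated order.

11, 6, 1

i=3: T(3,1)=0+2·1=2 | T(3,2)=1+2·1=3 | T(3,3)=1+2·0=1
i=4: T(4,2)=2+3·3=11 | T(4,3)=3+3·1=6 | T(4,4)=1+3·0=1
Read c(4,2) = 11, c(4,3) = 6, c(4,4) = 1.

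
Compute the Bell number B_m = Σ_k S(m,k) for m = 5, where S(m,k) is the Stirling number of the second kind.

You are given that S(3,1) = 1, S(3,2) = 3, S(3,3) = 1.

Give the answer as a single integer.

52

i=4: T(4,1)=0+1·1=1 | T(4,2)=1+2·3=7 | T(4,3)=3+3·1=6 | T(4,4)=1+4·0=1
i=5: T(5,1)=0+1·1=1 | T(5,2)=1+2·7=15 | T(5,3)=7+3·6=25 | T(5,4)=6+4·1=10 | T(5,5)=1+5·0=1
B_5 = ΣS(5,k) = 1+15+25+10+1 = 52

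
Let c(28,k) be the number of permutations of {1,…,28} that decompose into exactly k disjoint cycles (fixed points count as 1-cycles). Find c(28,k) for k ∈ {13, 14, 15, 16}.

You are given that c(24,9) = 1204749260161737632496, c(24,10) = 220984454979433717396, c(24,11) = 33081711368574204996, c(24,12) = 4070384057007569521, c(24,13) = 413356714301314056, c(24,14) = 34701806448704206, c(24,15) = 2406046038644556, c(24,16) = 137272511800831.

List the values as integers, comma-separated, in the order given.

i=25: T(25,10)=1204749260161737632496+24·220984454979433717396=6508376179668146850000 | T(25,11)=220984454979433717396+24·33081711368574204996=1014945527825214637300 | T(25,12)=33081711368574204996+24·4070384057007569521=130770928736755873500 | T(25,13)=4070384057007569521+24·413356714301314056=13990945200239106865 | T(25,14)=413356714301314056+24·34701806448704206=1246200069070215000 | T(25,15)=34701806448704206+24·2406046038644556=92446911376173550 | T(25,16)=2406046038644556+24·137272511800831=5700586321864500
i=26: T(26,11)=6508376179668146850000+25·1014945527825214637300=31882014375298512782500 | T(26,12)=1014945527825214637300+25·130770928736755873500=4284218746244111474800 | T(26,13)=130770928736755873500+25·13990945200239106865=480544558742733545125 | T(26,14)=13990945200239106865+25·1246200069070215000=45145946926994481865 | T(26,15)=1246200069070215000+25·92446911376173550=3557372853474553750 | T(26,16)=92446911376173550+25·5700586321864500=234961569422786050
i=27: T(27,12)=31882014375298512782500+26·4284218746244111474800=143271701777645411127300 | T(27,13)=4284218746244111474800+26·480544558742733545125=16778377273555183648050 | T(27,14)=480544558742733545125+26·45145946926994481865=1654339178844590073615 | T(27,15)=45145946926994481865+26·3557372853474553750=137637641117332879365 | T(27,16)=3557372853474553750+26·234961569422786050=9666373658466991050
i=28: T(28,13)=143271701777645411127300+27·16778377273555183648050=596287888163635369624650 | T(28,14)=16778377273555183648050+27·1654339178844590073615=61445535102359115635655 | T(28,15)=1654339178844590073615+27·137637641117332879365=5370555489012577816470 | T(28,16)=137637641117332879365+27·9666373658466991050=398629729895941637715
Read c(28,13) = 596287888163635369624650, c(28,14) = 61445535102359115635655, c(28,15) = 5370555489012577816470, c(28,16) = 398629729895941637715.

596287888163635369624650, 61445535102359115635655, 5370555489012577816470, 398629729895941637715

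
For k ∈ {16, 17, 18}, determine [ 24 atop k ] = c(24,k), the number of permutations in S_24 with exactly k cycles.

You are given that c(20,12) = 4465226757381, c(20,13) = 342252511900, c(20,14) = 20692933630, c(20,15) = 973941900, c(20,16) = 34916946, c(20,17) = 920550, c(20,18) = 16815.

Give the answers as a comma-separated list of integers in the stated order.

137272511800831, 6400590336096, 241276443496

r21: T_21,13=20×342252511900+4465226757381=11310276995381; T_21,14=20×20692933630+342252511900=756111184500; T_21,15=20×973941900+20692933630=40171771630; T_21,16=20×34916946+973941900=1672280820; T_21,17=20×920550+34916946=53327946; T_21,18=20×16815+920550=1256850
r22: T_22,14=21×756111184500+11310276995381=27188611869881; T_22,15=21×40171771630+756111184500=1599718388730; T_22,16=21×1672280820+40171771630=75289668850; T_22,17=21×53327946+1672280820=2792167686; T_22,18=21×1256850+53327946=79721796
r23: T_23,15=22×1599718388730+27188611869881=62382416421941; T_23,16=22×75289668850+1599718388730=3256091103430; T_23,17=22×2792167686+75289668850=136717357942; T_23,18=22×79721796+2792167686=4546047198
r24: T_24,16=23×3256091103430+62382416421941=137272511800831; T_24,17=23×136717357942+3256091103430=6400590336096; T_24,18=23×4546047198+136717357942=241276443496
Read c(24,16) = 137272511800831, c(24,17) = 6400590336096, c(24,18) = 241276443496.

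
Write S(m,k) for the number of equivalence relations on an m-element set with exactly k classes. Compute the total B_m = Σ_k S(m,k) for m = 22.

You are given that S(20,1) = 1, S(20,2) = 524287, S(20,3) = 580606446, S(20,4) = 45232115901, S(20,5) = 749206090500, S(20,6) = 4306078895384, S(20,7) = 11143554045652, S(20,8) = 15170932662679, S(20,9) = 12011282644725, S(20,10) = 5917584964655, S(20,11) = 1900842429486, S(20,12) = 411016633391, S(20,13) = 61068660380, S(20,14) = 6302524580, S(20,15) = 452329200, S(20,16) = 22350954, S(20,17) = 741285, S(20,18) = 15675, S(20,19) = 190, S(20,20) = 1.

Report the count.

4506715738447323

[21] T[21,1]:1*1+0=1 · T[21,2]:2*524287+1=1048575 · T[21,3]:3*580606446+524287=1742343625 · T[21,4]:4*45232115901+580606446=181509070050 · T[21,5]:5*749206090500+45232115901=3791262568401 · T[21,6]:6*4306078895384+749206090500=26585679462804 · T[21,7]:7*11143554045652+4306078895384=82310957214948 · T[21,8]:8*15170932662679+11143554045652=132511015347084 · T[21,9]:9*12011282644725+15170932662679=123272476465204 · T[21,10]:10*5917584964655+12011282644725=71187132291275 · T[21,11]:11*1900842429486+5917584964655=26826851689001 · T[21,12]:12*411016633391+1900842429486=6833042030178 · T[21,13]:13*61068660380+411016633391=1204909218331 · T[21,14]:14*6302524580+61068660380=149304004500 · T[21,15]:15*452329200+6302524580=13087462580 · T[21,16]:16*22350954+452329200=809944464 · T[21,17]:17*741285+22350954=34952799 · T[21,18]:18*15675+741285=1023435 · T[21,19]:19*190+15675=19285 · T[21,20]:20*1+190=210 · T[21,21]:21*0+1=1
[22] T[22,1]:1*1+0=1 · T[22,2]:2*1048575+1=2097151 · T[22,3]:3*1742343625+1048575=5228079450 · T[22,4]:4*181509070050+1742343625=727778623825 · T[22,5]:5*3791262568401+181509070050=19137821912055 · T[22,6]:6*26585679462804+3791262568401=163305339345225 · T[22,7]:7*82310957214948+26585679462804=602762379967440 · T[22,8]:8*132511015347084+82310957214948=1142399079991620 · T[22,9]:9*123272476465204+132511015347084=1241963303533920 · T[22,10]:10*71187132291275+123272476465204=835143799377954 · T[22,11]:11*26826851689001+71187132291275=366282500870286 · T[22,12]:12*6833042030178+26826851689001=108823356051137 · T[22,13]:13*1204909218331+6833042030178=22496861868481 · T[22,14]:14*149304004500+1204909218331=3295165281331 · T[22,15]:15*13087462580+149304004500=345615943200 · T[22,16]:16*809944464+13087462580=26046574004 · T[22,17]:17*34952799+809944464=1404142047 · T[22,18]:18*1023435+34952799=53374629 · T[22,19]:19*19285+1023435=1389850 · T[22,20]:20*210+19285=23485 · T[22,21]:21*1+210=231 · T[22,22]:22*0+1=1
B_22 = ΣS(22,k) = 1+2097151+5228079450+727778623825+19137821912055+163305339345225+602762379967440+1142399079991620+1241963303533920+835143799377954+366282500870286+108823356051137+22496861868481+3295165281331+345615943200+26046574004+1404142047+53374629+1389850+23485+231+1 = 4506715738447323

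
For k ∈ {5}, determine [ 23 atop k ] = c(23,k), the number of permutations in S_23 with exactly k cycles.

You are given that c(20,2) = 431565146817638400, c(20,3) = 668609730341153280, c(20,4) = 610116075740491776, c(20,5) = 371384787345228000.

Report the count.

@21  (21,3):668609730341153280·20+431565146817638400→13803759753640704000, (21,4):610116075740491776·20+668609730341153280→12870931245150988800, (21,5):371384787345228000·20+610116075740491776→8037811822645051776
@22  (22,4):12870931245150988800·21+13803759753640704000→284093315901811468800, (22,5):8037811822645051776·21+12870931245150988800→181664979520697076096
@23  (23,5):181664979520697076096·22+284093315901811468800→4280722865357147142912
Read c(23,5) = 4280722865357147142912.

4280722865357147142912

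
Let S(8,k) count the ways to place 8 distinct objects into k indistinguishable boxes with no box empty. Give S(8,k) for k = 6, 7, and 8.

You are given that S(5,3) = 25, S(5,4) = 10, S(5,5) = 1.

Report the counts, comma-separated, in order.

266, 28, 1

i=6: T(6,4)=25+4·10=65 | T(6,5)=10+5·1=15 | T(6,6)=1+6·0=1
i=7: T(7,5)=65+5·15=140 | T(7,6)=15+6·1=21 | T(7,7)=1+7·0=1
i=8: T(8,6)=140+6·21=266 | T(8,7)=21+7·1=28 | T(8,8)=1+8·0=1
Read S(8,6) = 266, S(8,7) = 28, S(8,8) = 1.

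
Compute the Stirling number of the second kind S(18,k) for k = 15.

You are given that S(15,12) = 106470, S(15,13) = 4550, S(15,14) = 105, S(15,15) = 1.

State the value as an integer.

r16: T_16,13=13×4550+106470=165620; T_16,14=14×105+4550=6020; T_16,15=15×1+105=120
r17: T_17,14=14×6020+165620=249900; T_17,15=15×120+6020=7820
r18: T_18,15=15×7820+249900=367200
Read S(18,15) = 367200.

367200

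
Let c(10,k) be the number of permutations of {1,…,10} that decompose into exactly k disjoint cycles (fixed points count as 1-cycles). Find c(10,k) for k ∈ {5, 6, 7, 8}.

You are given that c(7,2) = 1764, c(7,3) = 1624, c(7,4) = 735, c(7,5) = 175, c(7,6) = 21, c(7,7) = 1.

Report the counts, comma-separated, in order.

269325, 63273, 9450, 870

i=8: T(8,3)=1764+7·1624=13132 | T(8,4)=1624+7·735=6769 | T(8,5)=735+7·175=1960 | T(8,6)=175+7·21=322 | T(8,7)=21+7·1=28 | T(8,8)=1+7·0=1
i=9: T(9,4)=13132+8·6769=67284 | T(9,5)=6769+8·1960=22449 | T(9,6)=1960+8·322=4536 | T(9,7)=322+8·28=546 | T(9,8)=28+8·1=36
i=10: T(10,5)=67284+9·22449=269325 | T(10,6)=22449+9·4536=63273 | T(10,7)=4536+9·546=9450 | T(10,8)=546+9·36=870
Read c(10,5) = 269325, c(10,6) = 63273, c(10,7) = 9450, c(10,8) = 870.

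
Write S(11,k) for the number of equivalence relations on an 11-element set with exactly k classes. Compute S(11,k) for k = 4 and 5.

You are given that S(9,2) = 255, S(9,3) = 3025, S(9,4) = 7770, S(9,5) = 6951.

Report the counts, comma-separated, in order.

r10: T_10,3=3×3025+255=9330; T_10,4=4×7770+3025=34105; T_10,5=5×6951+7770=42525
r11: T_11,4=4×34105+9330=145750; T_11,5=5×42525+34105=246730
Read S(11,4) = 145750, S(11,5) = 246730.

145750, 246730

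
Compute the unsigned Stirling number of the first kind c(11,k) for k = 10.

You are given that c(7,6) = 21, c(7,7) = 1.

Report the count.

55

r8: T_8,7=7×1+21=28; T_8,8=7×0+1=1
r9: T_9,8=8×1+28=36; T_9,9=8×0+1=1
r10: T_10,9=9×1+36=45; T_10,10=9×0+1=1
r11: T_11,10=10×1+45=55
Read c(11,10) = 55.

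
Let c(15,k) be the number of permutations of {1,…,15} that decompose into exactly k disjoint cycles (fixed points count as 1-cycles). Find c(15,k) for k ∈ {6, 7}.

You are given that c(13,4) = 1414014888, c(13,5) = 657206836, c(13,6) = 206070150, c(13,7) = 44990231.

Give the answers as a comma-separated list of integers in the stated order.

56663366760, 14409322928

[14] T[14,5]:13*657206836+1414014888=9957703756 · T[14,6]:13*206070150+657206836=3336118786 · T[14,7]:13*44990231+206070150=790943153
[15] T[15,6]:14*3336118786+9957703756=56663366760 · T[15,7]:14*790943153+3336118786=14409322928
Read c(15,6) = 56663366760, c(15,7) = 14409322928.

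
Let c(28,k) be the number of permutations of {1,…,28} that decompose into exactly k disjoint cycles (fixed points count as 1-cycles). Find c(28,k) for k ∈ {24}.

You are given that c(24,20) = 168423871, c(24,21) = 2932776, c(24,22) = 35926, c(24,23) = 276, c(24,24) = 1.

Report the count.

row 25: T[25][21]=24·2932776+168423871=238810495  T[25][22]=24·35926+2932776=3795000  T[25][23]=24·276+35926=42550  T[25][24]=24·1+276=300
row 26: T[26][22]=25·3795000+238810495=333685495  T[26][23]=25·42550+3795000=4858750  T[26][24]=25·300+42550=50050
row 27: T[27][23]=26·4858750+333685495=460012995  T[27][24]=26·50050+4858750=6160050
row 28: T[28][24]=27·6160050+460012995=626334345
Read c(28,24) = 626334345.

626334345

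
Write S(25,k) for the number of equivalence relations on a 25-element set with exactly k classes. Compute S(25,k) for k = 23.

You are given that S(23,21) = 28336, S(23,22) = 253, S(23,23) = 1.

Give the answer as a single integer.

40250

r24: T_24,22=22×253+28336=33902; T_24,23=23×1+253=276
r25: T_25,23=23×276+33902=40250
Read S(25,23) = 40250.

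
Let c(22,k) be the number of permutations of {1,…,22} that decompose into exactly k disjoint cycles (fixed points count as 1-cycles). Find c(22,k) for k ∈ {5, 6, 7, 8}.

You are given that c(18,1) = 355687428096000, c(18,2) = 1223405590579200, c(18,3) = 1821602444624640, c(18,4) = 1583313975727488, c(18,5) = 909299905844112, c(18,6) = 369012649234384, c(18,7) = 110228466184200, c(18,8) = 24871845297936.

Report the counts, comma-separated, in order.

181664979520697076096, 83637381699544802976, 28939583397335447760, 7744654310169576800

row 19: T[19][2]=18·1223405590579200+355687428096000=22376988058521600  T[19][3]=18·1821602444624640+1223405590579200=34012249593822720  T[19][4]=18·1583313975727488+1821602444624640=30321254007719424  T[19][5]=18·909299905844112+1583313975727488=17950712280921504  T[19][6]=18·369012649234384+909299905844112=7551527592063024  T[19][7]=18·110228466184200+369012649234384=2353125040549984  T[19][8]=18·24871845297936+110228466184200=557921681547048
row 20: T[20][3]=19·34012249593822720+22376988058521600=668609730341153280  T[20][4]=19·30321254007719424+34012249593822720=610116075740491776  T[20][5]=19·17950712280921504+30321254007719424=371384787345228000  T[20][6]=19·7551527592063024+17950712280921504=161429736530118960  T[20][7]=19·2353125040549984+7551527592063024=52260903362512720  T[20][8]=19·557921681547048+2353125040549984=12953636989943896
row 21: T[21][4]=20·610116075740491776+668609730341153280=12870931245150988800  T[21][5]=20·371384787345228000+610116075740491776=8037811822645051776  T[21][6]=20·161429736530118960+371384787345228000=3599979517947607200  T[21][7]=20·52260903362512720+161429736530118960=1206647803780373360  T[21][8]=20·12953636989943896+52260903362512720=311333643161390640
row 22: T[22][5]=21·8037811822645051776+12870931245150988800=181664979520697076096  T[22][6]=21·3599979517947607200+8037811822645051776=83637381699544802976  T[22][7]=21·1206647803780373360+3599979517947607200=28939583397335447760  T[22][8]=21·311333643161390640+1206647803780373360=7744654310169576800
Read c(22,5) = 181664979520697076096, c(22,6) = 83637381699544802976, c(22,7) = 28939583397335447760, c(22,8) = 7744654310169576800.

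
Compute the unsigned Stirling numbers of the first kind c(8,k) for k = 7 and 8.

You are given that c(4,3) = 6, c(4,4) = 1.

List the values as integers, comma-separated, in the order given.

[5] T[5,4]:4*1+6=10 · T[5,5]:4*0+1=1
[6] T[6,5]:5*1+10=15 · T[6,6]:5*0+1=1
[7] T[7,6]:6*1+15=21 · T[7,7]:6*0+1=1
[8] T[8,7]:7*1+21=28 · T[8,8]:7*0+1=1
Read c(8,7) = 28, c(8,8) = 1.

28, 1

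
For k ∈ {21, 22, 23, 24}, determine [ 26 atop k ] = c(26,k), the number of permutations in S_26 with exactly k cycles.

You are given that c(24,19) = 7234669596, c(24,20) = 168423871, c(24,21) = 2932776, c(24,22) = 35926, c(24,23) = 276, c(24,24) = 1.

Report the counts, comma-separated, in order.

17247104875, 333685495, 4858750, 50050

r25: T_25,20=24×168423871+7234669596=11276842500; T_25,21=24×2932776+168423871=238810495; T_25,22=24×35926+2932776=3795000; T_25,23=24×276+35926=42550; T_25,24=24×1+276=300
r26: T_26,21=25×238810495+11276842500=17247104875; T_26,22=25×3795000+238810495=333685495; T_26,23=25×42550+3795000=4858750; T_26,24=25×300+42550=50050
Read c(26,21) = 17247104875, c(26,22) = 333685495, c(26,23) = 4858750, c(26,24) = 50050.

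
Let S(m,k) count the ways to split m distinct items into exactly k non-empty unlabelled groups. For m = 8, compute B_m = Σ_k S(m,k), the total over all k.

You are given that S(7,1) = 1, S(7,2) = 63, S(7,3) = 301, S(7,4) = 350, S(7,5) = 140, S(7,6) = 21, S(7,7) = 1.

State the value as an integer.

row 8: T[8][1]=1·1+0=1  T[8][2]=2·63+1=127  T[8][3]=3·301+63=966  T[8][4]=4·350+301=1701  T[8][5]=5·140+350=1050  T[8][6]=6·21+140=266  T[8][7]=7·1+21=28  T[8][8]=8·0+1=1
B_8 = ΣS(8,k) = 1+127+966+1701+1050+266+28+1 = 4140

4140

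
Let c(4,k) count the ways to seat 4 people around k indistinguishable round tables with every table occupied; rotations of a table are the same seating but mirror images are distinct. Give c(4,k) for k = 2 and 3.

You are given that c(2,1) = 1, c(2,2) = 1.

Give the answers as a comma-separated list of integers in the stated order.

i=3: T(3,1)=0+2·1=2 | T(3,2)=1+2·1=3 | T(3,3)=1+2·0=1
i=4: T(4,2)=2+3·3=11 | T(4,3)=3+3·1=6
Read c(4,2) = 11, c(4,3) = 6.

11, 6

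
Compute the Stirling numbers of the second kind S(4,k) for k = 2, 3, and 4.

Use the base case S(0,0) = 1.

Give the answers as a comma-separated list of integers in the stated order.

@1  (1,1):0·1+1→1
@2  (2,1):1·1+0→1, (2,2):0·2+1→1
@3  (3,1):1·1+0→1, (3,2):1·2+1→3, (3,3):0·3+1→1
@4  (4,2):3·2+1→7, (4,3):1·3+3→6, (4,4):0·4+1→1
Read S(4,2) = 7, S(4,3) = 6, S(4,4) = 1.

7, 6, 1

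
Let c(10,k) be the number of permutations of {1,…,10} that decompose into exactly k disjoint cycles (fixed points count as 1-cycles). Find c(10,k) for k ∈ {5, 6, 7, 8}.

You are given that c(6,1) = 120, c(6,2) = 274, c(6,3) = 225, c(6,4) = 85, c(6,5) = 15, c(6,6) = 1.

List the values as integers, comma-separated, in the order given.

269325, 63273, 9450, 870

@7  (7,2):274·6+120→1764, (7,3):225·6+274→1624, (7,4):85·6+225→735, (7,5):15·6+85→175, (7,6):1·6+15→21, (7,7):0·6+1→1
@8  (8,3):1624·7+1764→13132, (8,4):735·7+1624→6769, (8,5):175·7+735→1960, (8,6):21·7+175→322, (8,7):1·7+21→28, (8,8):0·7+1→1
@9  (9,4):6769·8+13132→67284, (9,5):1960·8+6769→22449, (9,6):322·8+1960→4536, (9,7):28·8+322→546, (9,8):1·8+28→36
@10  (10,5):22449·9+67284→269325, (10,6):4536·9+22449→63273, (10,7):546·9+4536→9450, (10,8):36·9+546→870
Read c(10,5) = 269325, c(10,6) = 63273, c(10,7) = 9450, c(10,8) = 870.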